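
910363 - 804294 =106069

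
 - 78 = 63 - 141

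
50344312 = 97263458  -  46919146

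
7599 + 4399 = 11998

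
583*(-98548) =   -  57453484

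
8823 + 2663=11486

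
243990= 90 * 2711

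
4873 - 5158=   -  285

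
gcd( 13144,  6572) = 6572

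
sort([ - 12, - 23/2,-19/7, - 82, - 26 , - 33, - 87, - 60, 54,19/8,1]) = [ - 87, - 82, - 60,-33, - 26, - 12 , - 23/2, - 19/7, 1,19/8, 54 ] 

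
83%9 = 2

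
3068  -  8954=  -  5886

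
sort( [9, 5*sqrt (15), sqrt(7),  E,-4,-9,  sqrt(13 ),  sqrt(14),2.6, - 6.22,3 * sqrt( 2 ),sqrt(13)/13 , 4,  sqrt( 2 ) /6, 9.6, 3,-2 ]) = [ - 9, - 6.22,-4, - 2, sqrt(2 ) /6,sqrt(13) /13,2.6, sqrt( 7), E, 3 , sqrt( 13), sqrt(14),4, 3*sqrt ( 2), 9,9.6,  5*sqrt( 15 )]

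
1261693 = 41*30773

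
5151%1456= 783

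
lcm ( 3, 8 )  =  24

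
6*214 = 1284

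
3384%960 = 504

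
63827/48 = 63827/48= 1329.73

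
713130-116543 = 596587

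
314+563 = 877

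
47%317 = 47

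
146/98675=146/98675=0.00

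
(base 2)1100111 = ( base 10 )103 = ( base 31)3a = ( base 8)147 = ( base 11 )94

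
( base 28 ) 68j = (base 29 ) 5ph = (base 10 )4947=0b1001101010011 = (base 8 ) 11523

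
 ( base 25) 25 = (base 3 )2001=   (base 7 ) 106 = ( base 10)55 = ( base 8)67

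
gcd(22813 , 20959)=1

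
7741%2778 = 2185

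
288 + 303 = 591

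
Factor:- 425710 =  - 2^1 * 5^1 *42571^1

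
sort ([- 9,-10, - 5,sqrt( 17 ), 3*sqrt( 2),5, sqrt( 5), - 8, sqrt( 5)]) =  [ - 10,  -  9,- 8, - 5, sqrt( 5),sqrt(5), sqrt ( 17),3*sqrt( 2), 5]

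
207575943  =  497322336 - 289746393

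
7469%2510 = 2449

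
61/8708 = 61/8708  =  0.01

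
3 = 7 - 4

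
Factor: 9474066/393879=2^1*3^1*7^1*17^1 * 4423^1*131293^( - 1) = 3158022/131293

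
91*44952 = 4090632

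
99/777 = 33/259 = 0.13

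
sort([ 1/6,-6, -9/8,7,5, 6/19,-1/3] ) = [-6,-9/8,-1/3,1/6,6/19,5, 7]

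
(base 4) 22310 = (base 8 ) 1264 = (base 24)14K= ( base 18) 228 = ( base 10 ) 692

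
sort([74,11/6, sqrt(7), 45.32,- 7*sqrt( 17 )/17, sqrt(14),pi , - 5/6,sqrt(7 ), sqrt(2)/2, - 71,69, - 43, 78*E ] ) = [ - 71,-43, - 7 * sqrt( 17)/17, - 5/6,sqrt ( 2 ) /2,11/6,sqrt(7),sqrt(7),pi,  sqrt (14), 45.32,69, 74 , 78*E]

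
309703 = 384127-74424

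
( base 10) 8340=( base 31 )8l1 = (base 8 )20224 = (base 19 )141i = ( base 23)fhe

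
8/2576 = 1/322=0.00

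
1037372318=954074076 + 83298242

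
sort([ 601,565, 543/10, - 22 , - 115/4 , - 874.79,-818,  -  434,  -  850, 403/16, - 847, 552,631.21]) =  [-874.79, - 850, - 847, - 818, - 434,  -  115/4,  -  22, 403/16,543/10, 552, 565,601, 631.21] 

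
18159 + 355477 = 373636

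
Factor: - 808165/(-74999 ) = 5^1*19^1  *37^( - 1 )*47^1*181^1*2027^( - 1 )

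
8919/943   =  9 +432/943=9.46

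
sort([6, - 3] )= [ - 3, 6]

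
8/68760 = 1/8595 = 0.00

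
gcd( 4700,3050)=50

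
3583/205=17 + 98/205 =17.48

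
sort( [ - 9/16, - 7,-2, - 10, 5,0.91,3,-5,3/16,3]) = [ - 10, - 7,- 5 , - 2, - 9/16,  3/16,0.91 , 3,3,5]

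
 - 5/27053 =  - 5/27053 = - 0.00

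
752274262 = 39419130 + 712855132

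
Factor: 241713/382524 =321/508=2^(-2 )*3^1  *  107^1*127^ ( - 1 ) 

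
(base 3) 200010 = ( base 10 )489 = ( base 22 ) 105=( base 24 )K9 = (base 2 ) 111101001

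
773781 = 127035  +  646746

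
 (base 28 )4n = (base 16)87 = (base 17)7G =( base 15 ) 90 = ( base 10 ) 135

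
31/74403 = 31/74403=0.00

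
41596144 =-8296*( - 5014 ) 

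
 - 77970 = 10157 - 88127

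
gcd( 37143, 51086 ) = 1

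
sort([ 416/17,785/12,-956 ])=[ - 956,416/17, 785/12] 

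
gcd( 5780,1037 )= 17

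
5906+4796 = 10702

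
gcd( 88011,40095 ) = 99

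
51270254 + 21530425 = 72800679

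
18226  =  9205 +9021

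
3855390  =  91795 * 42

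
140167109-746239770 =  - 606072661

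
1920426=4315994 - 2395568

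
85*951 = 80835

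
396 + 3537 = 3933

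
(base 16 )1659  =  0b1011001011001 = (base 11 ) 4331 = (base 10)5721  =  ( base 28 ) 789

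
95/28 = 95/28 = 3.39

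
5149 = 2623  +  2526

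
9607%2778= 1273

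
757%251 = 4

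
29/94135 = 29/94135=0.00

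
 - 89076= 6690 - 95766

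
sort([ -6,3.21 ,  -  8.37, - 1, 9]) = [ - 8.37,-6, - 1,3.21, 9]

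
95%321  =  95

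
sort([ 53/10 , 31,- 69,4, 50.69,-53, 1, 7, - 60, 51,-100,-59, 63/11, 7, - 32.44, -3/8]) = [ - 100, - 69, - 60, - 59, - 53, - 32.44, - 3/8,1,4, 53/10, 63/11, 7, 7, 31, 50.69, 51 ] 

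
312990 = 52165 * 6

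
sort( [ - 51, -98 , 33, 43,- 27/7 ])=[-98,-51, - 27/7,33,43 ] 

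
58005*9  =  522045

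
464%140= 44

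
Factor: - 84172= - 2^2*11^1*1913^1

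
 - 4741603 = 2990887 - 7732490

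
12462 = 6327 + 6135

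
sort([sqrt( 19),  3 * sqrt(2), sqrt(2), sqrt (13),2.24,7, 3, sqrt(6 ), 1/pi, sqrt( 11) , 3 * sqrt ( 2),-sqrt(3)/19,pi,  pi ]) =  [ - sqrt(3)/19,  1/pi, sqrt( 2),2.24, sqrt (6), 3, pi, pi,sqrt( 11) , sqrt(13), 3 * sqrt( 2 ), 3* sqrt (2 ),sqrt( 19), 7]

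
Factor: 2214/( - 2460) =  - 2^ ( - 1)*3^2*5^( - 1) = - 9/10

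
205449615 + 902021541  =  1107471156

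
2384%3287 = 2384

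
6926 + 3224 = 10150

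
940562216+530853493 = 1471415709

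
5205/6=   867 + 1/2   =  867.50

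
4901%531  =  122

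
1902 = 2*951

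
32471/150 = 32471/150 =216.47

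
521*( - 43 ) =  - 22403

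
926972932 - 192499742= 734473190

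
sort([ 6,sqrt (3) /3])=[ sqrt( 3)/3,6 ] 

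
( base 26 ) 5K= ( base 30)50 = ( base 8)226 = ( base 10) 150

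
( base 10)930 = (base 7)2466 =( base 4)32202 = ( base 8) 1642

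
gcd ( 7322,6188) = 14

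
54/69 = 18/23 = 0.78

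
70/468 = 35/234 =0.15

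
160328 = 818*196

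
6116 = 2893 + 3223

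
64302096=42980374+21321722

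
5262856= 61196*86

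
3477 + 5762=9239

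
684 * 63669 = 43549596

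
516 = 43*12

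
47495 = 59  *805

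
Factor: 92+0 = 92 = 2^2*23^1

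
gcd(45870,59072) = 2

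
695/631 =695/631 = 1.10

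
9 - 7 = 2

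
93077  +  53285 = 146362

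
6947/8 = 868+3/8  =  868.38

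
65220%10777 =558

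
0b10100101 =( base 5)1130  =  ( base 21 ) 7i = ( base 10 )165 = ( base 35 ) 4P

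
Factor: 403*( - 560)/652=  - 56420/163 = -2^2*5^1*7^1*13^1*31^1*163^(- 1)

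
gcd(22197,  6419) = 49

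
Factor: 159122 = 2^1 *79561^1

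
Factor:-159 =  - 3^1*53^1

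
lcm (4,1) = 4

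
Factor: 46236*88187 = 4077414132 = 2^2*3^1*11^1*3853^1 * 8017^1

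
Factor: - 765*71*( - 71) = 3^2*5^1  *  17^1*71^2 = 3856365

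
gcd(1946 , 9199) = 1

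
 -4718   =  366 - 5084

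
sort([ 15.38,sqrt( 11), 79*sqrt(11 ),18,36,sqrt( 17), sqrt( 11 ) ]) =[ sqrt (11 ),sqrt(11),sqrt(17) , 15.38, 18,36, 79 * sqrt( 11)]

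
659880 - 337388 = 322492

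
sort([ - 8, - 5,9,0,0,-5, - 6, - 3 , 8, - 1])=[ - 8, - 6, -5, - 5, - 3, - 1,0,  0,8,9 ]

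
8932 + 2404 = 11336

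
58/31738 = 29/15869 = 0.00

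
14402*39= 561678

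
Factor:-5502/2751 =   -  2^1 = - 2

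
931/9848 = 931/9848  =  0.09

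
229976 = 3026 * 76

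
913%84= 73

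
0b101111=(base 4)233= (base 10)47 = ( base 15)32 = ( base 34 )1d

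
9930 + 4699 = 14629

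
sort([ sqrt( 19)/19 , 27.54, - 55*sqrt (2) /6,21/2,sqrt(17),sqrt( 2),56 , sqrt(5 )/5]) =[ -55* sqrt( 2)/6, sqrt( 19)/19, sqrt( 5)/5,  sqrt( 2),sqrt( 17), 21/2, 27.54,56] 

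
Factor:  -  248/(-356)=62/89 = 2^1*31^1*89^( - 1) 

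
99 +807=906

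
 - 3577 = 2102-5679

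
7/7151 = 7/7151 = 0.00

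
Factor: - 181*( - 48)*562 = 4882656 = 2^5  *3^1 * 181^1*281^1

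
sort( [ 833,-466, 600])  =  [ -466,600,833] 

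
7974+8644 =16618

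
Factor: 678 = 2^1*3^1*113^1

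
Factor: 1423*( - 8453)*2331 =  -3^2*7^1*37^1*79^1 * 107^1*1423^1 = -28038710889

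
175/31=175/31 = 5.65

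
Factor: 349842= 2^1* 3^1 *199^1* 293^1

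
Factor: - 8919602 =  - 2^1*439^1*10159^1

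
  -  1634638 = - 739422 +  - 895216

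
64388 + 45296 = 109684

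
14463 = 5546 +8917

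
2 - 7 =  - 5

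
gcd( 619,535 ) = 1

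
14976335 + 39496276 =54472611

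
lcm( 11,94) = 1034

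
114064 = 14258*8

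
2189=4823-2634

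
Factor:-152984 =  -2^3*13^1  *1471^1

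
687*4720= 3242640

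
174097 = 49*3553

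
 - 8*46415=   -  371320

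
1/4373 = 1/4373 = 0.00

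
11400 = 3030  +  8370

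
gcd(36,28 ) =4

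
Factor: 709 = 709^1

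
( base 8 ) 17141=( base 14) 2b97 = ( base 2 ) 1111001100001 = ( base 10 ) 7777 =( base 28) 9pl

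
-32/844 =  - 1 + 203/211= - 0.04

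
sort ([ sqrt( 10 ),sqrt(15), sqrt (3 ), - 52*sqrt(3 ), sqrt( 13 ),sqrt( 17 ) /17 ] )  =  [ - 52*sqrt( 3) , sqrt( 17) /17, sqrt( 3), sqrt(10), sqrt( 13), sqrt( 15 ) ]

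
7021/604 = 11 + 377/604 = 11.62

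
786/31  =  25 + 11/31 =25.35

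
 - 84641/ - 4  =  21160+1/4 = 21160.25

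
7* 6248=43736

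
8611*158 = 1360538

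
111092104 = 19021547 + 92070557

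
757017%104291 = 26980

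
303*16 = 4848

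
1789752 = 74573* 24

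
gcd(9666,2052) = 54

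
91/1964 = 91/1964 = 0.05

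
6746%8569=6746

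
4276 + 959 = 5235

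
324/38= 162/19= 8.53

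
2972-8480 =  - 5508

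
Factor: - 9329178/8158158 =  - 3^( - 3)*50359^(  -  1)*1554863^1= - 1554863/1359693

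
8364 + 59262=67626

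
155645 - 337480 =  - 181835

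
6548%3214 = 120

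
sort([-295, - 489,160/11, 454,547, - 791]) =[-791,- 489, - 295,160/11, 454,547]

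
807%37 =30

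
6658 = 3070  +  3588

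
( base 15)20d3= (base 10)6948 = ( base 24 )C1C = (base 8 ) 15444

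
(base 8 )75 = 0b111101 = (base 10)61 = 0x3d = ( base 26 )29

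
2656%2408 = 248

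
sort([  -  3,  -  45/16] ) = [  -  3, - 45/16]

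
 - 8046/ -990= 8 + 7/55 = 8.13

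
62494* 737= 46058078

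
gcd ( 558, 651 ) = 93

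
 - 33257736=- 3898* 8532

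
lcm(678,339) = 678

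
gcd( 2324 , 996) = 332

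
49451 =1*49451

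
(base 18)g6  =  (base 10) 294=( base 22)d8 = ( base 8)446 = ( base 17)105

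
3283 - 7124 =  - 3841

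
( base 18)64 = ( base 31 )3j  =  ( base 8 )160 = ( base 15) 77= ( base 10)112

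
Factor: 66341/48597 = 3^ ( - 1) * 11^1* 37^1*97^( - 1)* 163^1*167^( - 1 )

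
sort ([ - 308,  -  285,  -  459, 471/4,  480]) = [ - 459, -308, -285, 471/4, 480]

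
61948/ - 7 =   -  61948/7 = - 8849.71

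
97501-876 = 96625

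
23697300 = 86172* 275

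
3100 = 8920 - 5820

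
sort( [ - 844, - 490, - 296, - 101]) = [ - 844 ,  -  490, - 296, - 101] 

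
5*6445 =32225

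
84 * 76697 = 6442548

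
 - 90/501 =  - 30/167 = - 0.18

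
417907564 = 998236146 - 580328582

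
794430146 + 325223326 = 1119653472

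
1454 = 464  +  990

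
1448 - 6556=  - 5108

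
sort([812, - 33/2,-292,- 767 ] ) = [  -  767 ,  -  292,-33/2,812 ] 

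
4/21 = 4/21 = 0.19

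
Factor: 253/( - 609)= - 3^( - 1)*7^(-1)*11^1*23^1*29^( - 1)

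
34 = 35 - 1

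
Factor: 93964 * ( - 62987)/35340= -1479627617/8835 = - 3^( - 1)*5^(- 1)*13^2*19^( - 1 )*31^ ( - 1 )*139^1*62987^1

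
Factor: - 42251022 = -2^1*3^2*11^2*19^1*1021^1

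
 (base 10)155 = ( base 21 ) 78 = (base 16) 9b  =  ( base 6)415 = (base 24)6b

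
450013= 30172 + 419841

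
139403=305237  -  165834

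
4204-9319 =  - 5115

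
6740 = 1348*5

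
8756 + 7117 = 15873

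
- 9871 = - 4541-5330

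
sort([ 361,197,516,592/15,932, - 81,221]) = [ - 81,592/15,197, 221,  361,516, 932] 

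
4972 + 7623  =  12595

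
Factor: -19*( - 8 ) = 2^3*19^1=152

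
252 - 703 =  - 451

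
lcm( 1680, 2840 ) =119280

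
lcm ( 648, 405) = 3240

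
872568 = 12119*72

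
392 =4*98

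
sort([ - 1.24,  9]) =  [ - 1.24 , 9 ] 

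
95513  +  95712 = 191225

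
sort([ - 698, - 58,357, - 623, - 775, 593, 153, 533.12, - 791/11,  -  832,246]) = [-832, - 775, - 698, - 623,-791/11, - 58 , 153,246,357, 533.12,593] 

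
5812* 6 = 34872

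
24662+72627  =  97289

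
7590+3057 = 10647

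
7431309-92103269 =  - 84671960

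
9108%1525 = 1483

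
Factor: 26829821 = 26829821^1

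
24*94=2256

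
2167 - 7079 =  - 4912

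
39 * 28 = 1092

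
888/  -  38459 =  - 1+37571/38459 = - 0.02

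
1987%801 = 385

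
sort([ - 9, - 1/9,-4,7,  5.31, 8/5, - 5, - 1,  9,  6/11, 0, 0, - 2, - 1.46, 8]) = [-9, - 5, - 4, - 2,- 1.46, - 1, - 1/9, 0, 0,6/11,8/5, 5.31,7,8,9]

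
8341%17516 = 8341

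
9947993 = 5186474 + 4761519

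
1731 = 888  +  843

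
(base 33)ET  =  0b111101011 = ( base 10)491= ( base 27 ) i5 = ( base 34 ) EF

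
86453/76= 1137 + 41/76=1137.54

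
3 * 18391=55173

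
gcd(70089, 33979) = 1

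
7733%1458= 443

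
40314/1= 40314  =  40314.00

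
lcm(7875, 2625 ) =7875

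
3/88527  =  1/29509 = 0.00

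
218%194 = 24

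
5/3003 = 5/3003 = 0.00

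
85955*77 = 6618535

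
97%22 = 9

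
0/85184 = 0 = 0.00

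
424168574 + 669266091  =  1093434665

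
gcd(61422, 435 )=87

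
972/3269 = 972/3269= 0.30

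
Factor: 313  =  313^1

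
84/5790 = 14/965 = 0.01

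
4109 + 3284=7393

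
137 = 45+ 92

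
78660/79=78660/79 = 995.70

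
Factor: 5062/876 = 2531/438 = 2^( - 1)*3^( - 1)  *73^ (- 1 )*2531^1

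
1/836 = 1/836 = 0.00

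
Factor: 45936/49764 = 2^2 * 3^1*13^( -1 )  =  12/13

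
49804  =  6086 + 43718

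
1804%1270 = 534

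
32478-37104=-4626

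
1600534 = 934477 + 666057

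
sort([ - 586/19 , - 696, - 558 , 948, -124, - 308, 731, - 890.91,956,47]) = [ - 890.91, - 696, - 558  , - 308, - 124,  -  586/19,47, 731, 948,956 ] 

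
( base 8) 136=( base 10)94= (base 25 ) 3j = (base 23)42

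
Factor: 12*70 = 2^3*3^1 * 5^1*7^1 = 840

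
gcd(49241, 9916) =1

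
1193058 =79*15102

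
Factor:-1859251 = -23^1*229^1*353^1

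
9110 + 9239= 18349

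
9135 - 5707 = 3428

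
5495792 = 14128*389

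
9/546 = 3/182 = 0.02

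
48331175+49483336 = 97814511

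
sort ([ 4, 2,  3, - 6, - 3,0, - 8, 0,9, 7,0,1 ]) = [ - 8, - 6, - 3, 0, 0,0,  1, 2,3, 4,7, 9]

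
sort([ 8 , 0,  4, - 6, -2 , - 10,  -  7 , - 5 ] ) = [-10 , - 7,-6, - 5, - 2,0,4 , 8] 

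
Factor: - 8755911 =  - 3^3*324293^1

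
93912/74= 1269 + 3/37   =  1269.08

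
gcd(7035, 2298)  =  3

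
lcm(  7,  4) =28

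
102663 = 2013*51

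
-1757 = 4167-5924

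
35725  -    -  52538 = 88263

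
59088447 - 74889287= - 15800840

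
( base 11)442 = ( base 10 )530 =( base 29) i8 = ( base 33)g2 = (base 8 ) 1022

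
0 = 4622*0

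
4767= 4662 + 105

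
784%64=16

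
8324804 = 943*8828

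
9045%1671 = 690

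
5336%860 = 176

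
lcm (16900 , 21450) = 557700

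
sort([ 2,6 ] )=[2, 6]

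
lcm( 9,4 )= 36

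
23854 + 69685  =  93539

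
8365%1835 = 1025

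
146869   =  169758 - 22889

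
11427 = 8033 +3394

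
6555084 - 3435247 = 3119837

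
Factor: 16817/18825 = 67/75 = 3^(-1)*5^( - 2)*67^1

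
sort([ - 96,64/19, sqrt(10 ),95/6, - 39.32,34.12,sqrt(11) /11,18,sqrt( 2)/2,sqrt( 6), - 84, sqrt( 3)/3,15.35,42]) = [ - 96, - 84, - 39.32 , sqrt( 11)/11,sqrt( 3 ) /3,sqrt( 2)/2,sqrt ( 6),sqrt( 10),64/19,  15.35, 95/6, 18, 34.12, 42] 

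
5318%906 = 788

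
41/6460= 41/6460 = 0.01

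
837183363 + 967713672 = 1804897035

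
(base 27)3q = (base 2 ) 1101011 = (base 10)107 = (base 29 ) 3k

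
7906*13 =102778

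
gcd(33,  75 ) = 3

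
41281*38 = 1568678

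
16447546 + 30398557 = 46846103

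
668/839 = 668/839  =  0.80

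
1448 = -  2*(-724)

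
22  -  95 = -73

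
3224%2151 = 1073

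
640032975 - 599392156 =40640819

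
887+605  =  1492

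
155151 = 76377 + 78774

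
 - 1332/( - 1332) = 1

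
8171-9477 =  - 1306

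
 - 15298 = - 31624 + 16326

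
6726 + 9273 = 15999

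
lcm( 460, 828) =4140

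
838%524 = 314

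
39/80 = 39/80 = 0.49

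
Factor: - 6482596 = -2^2*23^1* 31^1* 2273^1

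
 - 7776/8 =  - 972 =-972.00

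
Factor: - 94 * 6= - 564  =  -2^2*3^1 * 47^1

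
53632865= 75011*715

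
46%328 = 46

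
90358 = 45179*2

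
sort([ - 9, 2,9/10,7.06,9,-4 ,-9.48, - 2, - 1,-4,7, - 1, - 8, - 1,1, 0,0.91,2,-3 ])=[-9.48,-9,-8,  -  4 , - 4, - 3, - 2, - 1, - 1 , - 1,0 , 9/10,0.91,1,2, 2, 7, 7.06, 9 ]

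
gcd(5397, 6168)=771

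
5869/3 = 5869/3 = 1956.33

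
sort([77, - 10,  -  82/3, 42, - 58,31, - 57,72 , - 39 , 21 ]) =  [-58,-57 , - 39, - 82/3, - 10,21, 31 , 42,72, 77 ] 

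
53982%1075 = 232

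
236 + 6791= 7027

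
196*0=0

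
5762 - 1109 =4653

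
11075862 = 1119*9898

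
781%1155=781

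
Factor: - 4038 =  - 2^1*3^1*673^1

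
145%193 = 145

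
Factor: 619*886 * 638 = 349900892 = 2^2*11^1*29^1*443^1*619^1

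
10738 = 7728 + 3010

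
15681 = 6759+8922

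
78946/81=78946/81 = 974.64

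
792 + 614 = 1406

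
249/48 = 83/16 = 5.19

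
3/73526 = 3/73526=   0.00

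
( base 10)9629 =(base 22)jjf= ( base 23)I4F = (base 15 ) 2CBE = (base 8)22635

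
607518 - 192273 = 415245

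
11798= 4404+7394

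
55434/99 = 559 + 31/33 = 559.94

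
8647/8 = 1080  +  7/8  =  1080.88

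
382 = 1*382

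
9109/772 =9109/772 = 11.80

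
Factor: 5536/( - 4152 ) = - 4/3 = -  2^2*3^( - 1 )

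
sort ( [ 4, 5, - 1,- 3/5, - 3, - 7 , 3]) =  [ - 7  , - 3, - 1, - 3/5, 3, 4, 5]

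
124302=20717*6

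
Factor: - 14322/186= - 7^1*11^1=-  77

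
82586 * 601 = 49634186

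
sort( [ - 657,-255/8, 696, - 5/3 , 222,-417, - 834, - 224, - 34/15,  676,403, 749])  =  [ - 834,-657, - 417, - 224,-255/8, - 34/15,-5/3, 222,403,676, 696,749]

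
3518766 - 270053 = 3248713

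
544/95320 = 68/11915= 0.01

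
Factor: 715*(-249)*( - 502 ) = 89373570 = 2^1*3^1*5^1*11^1*13^1*83^1*251^1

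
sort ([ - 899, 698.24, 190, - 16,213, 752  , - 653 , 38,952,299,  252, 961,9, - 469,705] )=[ - 899,-653, - 469 , - 16,9, 38, 190,213,252, 299, 698.24,705, 752, 952, 961 ]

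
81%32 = 17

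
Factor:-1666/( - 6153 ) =2^1 *3^( - 1)*7^1*17^1*293^( -1) = 238/879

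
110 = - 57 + 167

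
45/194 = 45/194 = 0.23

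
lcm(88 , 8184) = 8184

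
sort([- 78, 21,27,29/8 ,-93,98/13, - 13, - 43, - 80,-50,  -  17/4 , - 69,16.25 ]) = [ - 93, - 80, - 78, - 69,-50 ,-43, - 13, - 17/4 , 29/8,98/13,16.25,21,27 ] 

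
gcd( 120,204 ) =12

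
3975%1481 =1013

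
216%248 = 216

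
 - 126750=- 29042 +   -  97708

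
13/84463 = 13/84463=0.00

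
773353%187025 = 25253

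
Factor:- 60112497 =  - 3^1 * 113^1*177323^1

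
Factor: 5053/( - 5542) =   -  31/34  =  - 2^( - 1)*17^( - 1)*31^1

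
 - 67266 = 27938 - 95204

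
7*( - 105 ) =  - 735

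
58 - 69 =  - 11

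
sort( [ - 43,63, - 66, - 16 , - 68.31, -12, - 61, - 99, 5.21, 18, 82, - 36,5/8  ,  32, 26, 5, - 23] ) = [ - 99,-68.31,-66, - 61, - 43, - 36,  -  23, - 16, - 12, 5/8, 5,  5.21,18 , 26, 32,  63  ,  82 ]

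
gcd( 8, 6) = 2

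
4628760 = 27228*170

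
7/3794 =1/542 = 0.00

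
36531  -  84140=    - 47609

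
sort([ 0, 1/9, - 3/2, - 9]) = [ - 9, - 3/2, 0  ,  1/9 ]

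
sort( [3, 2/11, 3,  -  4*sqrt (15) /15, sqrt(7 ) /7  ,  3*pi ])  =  [ - 4  *  sqrt(15 )/15,2/11,sqrt( 7)/7, 3, 3,3*pi ]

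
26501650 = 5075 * 5222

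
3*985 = 2955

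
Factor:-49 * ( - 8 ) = 2^3 * 7^2=392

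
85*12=1020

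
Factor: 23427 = 3^2 * 19^1*137^1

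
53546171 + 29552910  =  83099081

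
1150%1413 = 1150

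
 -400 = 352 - 752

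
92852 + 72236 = 165088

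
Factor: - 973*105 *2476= - 2^2*3^1*5^1*7^2 * 139^1 * 619^1=- 252960540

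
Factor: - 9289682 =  - 2^1*349^1*13309^1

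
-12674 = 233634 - 246308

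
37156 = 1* 37156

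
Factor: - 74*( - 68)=2^3*17^1 *37^1=5032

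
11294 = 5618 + 5676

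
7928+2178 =10106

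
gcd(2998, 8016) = 2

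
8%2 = 0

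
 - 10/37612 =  - 5/18806 = - 0.00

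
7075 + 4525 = 11600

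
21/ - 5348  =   - 1 + 761/764 = - 0.00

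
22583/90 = 250 + 83/90 = 250.92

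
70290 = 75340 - 5050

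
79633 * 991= 78916303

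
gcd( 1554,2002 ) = 14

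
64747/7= 9249 + 4/7=9249.57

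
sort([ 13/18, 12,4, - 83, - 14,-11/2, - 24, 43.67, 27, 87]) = [ - 83, - 24, - 14, - 11/2, 13/18, 4,12, 27,43.67,87 ]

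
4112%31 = 20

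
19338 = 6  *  3223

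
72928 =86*848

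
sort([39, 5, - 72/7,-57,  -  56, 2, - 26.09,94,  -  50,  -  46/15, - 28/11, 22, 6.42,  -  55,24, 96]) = [ -57, - 56, - 55,-50, - 26.09, - 72/7,- 46/15,  -  28/11,2, 5,6.42,22,24,39,94,  96]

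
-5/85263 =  - 1  +  85258/85263= - 0.00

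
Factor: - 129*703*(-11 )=997557=3^1*11^1*19^1*37^1*43^1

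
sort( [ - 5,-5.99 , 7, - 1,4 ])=[ - 5.99, - 5, -1,  4, 7 ]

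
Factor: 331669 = 13^1*31^1*823^1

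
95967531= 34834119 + 61133412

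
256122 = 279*918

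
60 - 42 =18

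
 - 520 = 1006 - 1526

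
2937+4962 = 7899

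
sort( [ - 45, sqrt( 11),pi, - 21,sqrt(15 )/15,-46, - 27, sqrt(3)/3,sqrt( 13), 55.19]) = [ - 46, - 45, - 27, - 21,sqrt ( 15) /15,sqrt(3)/3,pi,sqrt( 11 ),  sqrt( 13),55.19 ] 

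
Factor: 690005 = 5^1*59^1*2339^1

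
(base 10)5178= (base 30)5MI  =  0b1010000111010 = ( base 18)fhc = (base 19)e6a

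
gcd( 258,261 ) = 3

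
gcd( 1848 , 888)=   24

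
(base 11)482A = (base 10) 6324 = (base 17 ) 14F0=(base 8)14264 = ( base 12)37b0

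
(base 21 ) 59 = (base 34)3C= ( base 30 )3o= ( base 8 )162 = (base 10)114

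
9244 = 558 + 8686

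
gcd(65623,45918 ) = 1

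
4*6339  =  25356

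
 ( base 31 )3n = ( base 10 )116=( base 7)224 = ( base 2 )1110100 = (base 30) 3Q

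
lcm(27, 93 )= 837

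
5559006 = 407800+5151206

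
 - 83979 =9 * ( - 9331 ) 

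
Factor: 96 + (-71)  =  25 = 5^2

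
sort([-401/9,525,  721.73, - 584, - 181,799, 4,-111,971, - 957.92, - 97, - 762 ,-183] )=[-957.92,-762, - 584 , -183, - 181, - 111,-97 , - 401/9 , 4,525, 721.73, 799,971]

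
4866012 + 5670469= 10536481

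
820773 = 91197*9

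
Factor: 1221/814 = 3/2 = 2^( - 1 )*3^1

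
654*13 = 8502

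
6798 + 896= 7694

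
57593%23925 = 9743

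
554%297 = 257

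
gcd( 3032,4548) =1516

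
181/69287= 181/69287 =0.00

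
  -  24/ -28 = 6/7=0.86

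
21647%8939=3769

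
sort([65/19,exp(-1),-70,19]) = [- 70,  exp( - 1 ),65/19, 19]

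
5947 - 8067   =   - 2120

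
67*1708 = 114436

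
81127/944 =85+ 887/944= 85.94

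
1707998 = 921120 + 786878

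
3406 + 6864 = 10270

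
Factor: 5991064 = 2^3*748883^1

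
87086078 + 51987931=139074009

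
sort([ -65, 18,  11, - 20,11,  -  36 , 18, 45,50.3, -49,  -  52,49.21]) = [-65,-52,  -  49, - 36, - 20,11 , 11, 18, 18,45,49.21 , 50.3]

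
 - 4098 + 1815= -2283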